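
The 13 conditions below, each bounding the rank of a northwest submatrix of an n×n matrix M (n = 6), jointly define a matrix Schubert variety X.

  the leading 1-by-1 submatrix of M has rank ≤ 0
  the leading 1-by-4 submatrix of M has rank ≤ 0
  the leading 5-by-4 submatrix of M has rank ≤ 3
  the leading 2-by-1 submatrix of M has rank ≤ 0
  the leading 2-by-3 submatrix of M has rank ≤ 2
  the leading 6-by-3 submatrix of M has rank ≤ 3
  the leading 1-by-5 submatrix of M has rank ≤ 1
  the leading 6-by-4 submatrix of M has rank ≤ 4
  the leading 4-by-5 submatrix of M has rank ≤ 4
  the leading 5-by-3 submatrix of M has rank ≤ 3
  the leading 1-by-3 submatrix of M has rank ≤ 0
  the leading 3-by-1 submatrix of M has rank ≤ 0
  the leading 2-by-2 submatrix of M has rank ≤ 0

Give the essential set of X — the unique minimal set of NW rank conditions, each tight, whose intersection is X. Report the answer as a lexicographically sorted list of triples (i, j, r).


Propagating the 13 rank bounds to every northwest block:

  row 1: 0 | 0 | 0 | 0 | 1 | 1
  row 2: 0 | 0 | 1 | 1 | 2 | 2
  row 3: 0 | 1 | 2 | 2 | 3 | 3
  row 4: 1 | 2 | 3 | 3 | 4 | 4
  row 5: 1 | 2 | 3 | 3 | 4 | 5
  row 6: 1 | 2 | 3 | 4 | 5 | 6

hence w(1..6) = (5, 3, 2, 1, 6, 4).

4 SE-corners of the 8-cell Rothe diagram give Ess(w):

[(1, 4, 0), (2, 2, 0), (3, 1, 0), (5, 4, 3)]


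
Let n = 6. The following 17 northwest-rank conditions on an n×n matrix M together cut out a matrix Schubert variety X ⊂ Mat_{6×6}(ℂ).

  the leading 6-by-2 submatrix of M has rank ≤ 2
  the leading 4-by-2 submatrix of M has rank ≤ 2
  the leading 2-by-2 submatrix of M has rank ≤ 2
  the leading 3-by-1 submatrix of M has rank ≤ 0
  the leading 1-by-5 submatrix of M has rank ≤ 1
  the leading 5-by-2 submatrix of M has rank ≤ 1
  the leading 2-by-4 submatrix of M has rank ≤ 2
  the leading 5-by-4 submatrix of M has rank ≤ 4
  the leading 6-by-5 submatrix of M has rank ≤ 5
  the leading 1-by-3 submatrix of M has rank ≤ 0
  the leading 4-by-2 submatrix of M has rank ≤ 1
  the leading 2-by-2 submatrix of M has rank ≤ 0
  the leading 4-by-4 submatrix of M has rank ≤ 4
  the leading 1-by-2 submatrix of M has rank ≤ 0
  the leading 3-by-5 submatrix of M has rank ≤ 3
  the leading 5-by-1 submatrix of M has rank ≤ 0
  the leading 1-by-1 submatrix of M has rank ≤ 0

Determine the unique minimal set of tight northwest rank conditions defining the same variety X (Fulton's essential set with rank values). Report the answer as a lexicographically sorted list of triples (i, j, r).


Propagating the 17 rank bounds to every northwest block:

  row 1: 0 0 0 1 1 1
  row 2: 0 0 1 2 2 2
  row 3: 0 1 2 3 3 3
  row 4: 0 1 2 3 4 4
  row 5: 0 1 2 3 4 5
  row 6: 1 2 3 4 5 6

so w = (4, 3, 2, 5, 6, 1).

D(w) has 8 cells with 3 SE-corners; essential set:

[(1, 3, 0), (2, 2, 0), (5, 1, 0)]


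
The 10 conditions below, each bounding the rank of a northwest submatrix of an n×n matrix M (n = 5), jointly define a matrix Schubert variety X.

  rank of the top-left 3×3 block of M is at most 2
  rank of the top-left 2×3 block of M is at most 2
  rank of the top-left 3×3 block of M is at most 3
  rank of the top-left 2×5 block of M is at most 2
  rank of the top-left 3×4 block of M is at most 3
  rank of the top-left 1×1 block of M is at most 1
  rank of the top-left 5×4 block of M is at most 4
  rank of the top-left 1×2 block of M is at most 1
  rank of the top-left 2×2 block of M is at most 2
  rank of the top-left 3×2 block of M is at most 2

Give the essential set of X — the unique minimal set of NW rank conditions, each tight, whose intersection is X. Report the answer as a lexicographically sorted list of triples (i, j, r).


Recovering R(i,j) via the rank-extension bound from the 10 conditions:

  1 | 1 | 1 | 1 | 1
  1 | 2 | 2 | 2 | 2
  1 | 2 | 2 | 3 | 3
  1 | 2 | 3 | 4 | 4
  1 | 2 | 3 | 4 | 5

so w = (1, 2, 4, 3, 5).

D(w) has 1 cell with 1 SE-corner; essential set:

[(3, 3, 2)]


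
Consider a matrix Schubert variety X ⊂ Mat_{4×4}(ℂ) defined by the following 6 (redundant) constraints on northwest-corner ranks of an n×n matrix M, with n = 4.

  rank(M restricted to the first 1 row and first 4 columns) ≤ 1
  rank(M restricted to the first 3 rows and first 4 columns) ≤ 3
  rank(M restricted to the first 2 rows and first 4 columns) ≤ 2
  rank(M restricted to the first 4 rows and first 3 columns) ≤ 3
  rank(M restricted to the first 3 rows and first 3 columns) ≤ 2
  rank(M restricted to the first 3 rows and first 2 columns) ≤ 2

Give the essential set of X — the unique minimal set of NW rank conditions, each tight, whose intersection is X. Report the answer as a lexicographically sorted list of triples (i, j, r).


Recovering R(i,j) via the rank-extension bound from the 6 conditions:

  row 1: 1 | 1 | 1 | 1
  row 2: 1 | 2 | 2 | 2
  row 3: 1 | 2 | 2 | 3
  row 4: 1 | 2 | 3 | 4

reading off 1-entries of Δ²R: w = (1, 2, 4, 3).

1 SE-corner of the 1-cell Rothe diagram gives Ess(w):

[(3, 3, 2)]


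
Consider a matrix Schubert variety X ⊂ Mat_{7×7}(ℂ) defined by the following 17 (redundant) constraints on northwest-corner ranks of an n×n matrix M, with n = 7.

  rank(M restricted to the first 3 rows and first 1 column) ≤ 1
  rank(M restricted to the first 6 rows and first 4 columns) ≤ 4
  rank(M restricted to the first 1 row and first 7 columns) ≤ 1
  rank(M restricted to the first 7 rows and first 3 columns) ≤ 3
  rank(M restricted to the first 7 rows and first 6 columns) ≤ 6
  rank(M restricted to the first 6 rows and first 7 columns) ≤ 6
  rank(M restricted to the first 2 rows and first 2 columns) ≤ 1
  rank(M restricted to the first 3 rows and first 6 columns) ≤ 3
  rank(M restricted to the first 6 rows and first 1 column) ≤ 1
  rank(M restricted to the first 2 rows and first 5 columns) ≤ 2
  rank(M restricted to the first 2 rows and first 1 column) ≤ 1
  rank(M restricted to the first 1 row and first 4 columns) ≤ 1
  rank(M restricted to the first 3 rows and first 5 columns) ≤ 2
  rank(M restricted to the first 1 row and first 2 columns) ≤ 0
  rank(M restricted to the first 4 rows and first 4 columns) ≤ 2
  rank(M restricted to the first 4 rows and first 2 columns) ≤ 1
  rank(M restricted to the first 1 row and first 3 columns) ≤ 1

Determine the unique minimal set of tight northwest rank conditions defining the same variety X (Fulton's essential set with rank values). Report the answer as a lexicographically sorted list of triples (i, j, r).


Recovering R(i,j) via the rank-extension bound from the 17 conditions:

  R[1]: 0 0 1 1 1 1 1
  R[2]: 1 1 2 2 2 2 2
  R[3]: 1 1 2 2 2 3 3
  R[4]: 1 1 2 2 3 4 4
  R[5]: 1 2 3 3 4 5 5
  R[6]: 1 2 3 4 5 6 6
  R[7]: 1 2 3 4 5 6 7

so w = (3, 1, 6, 5, 2, 4, 7).

ℓ(w)=7; the 4 essential cells (i,j,r):

[(1, 2, 0), (3, 5, 2), (4, 2, 1), (4, 4, 2)]


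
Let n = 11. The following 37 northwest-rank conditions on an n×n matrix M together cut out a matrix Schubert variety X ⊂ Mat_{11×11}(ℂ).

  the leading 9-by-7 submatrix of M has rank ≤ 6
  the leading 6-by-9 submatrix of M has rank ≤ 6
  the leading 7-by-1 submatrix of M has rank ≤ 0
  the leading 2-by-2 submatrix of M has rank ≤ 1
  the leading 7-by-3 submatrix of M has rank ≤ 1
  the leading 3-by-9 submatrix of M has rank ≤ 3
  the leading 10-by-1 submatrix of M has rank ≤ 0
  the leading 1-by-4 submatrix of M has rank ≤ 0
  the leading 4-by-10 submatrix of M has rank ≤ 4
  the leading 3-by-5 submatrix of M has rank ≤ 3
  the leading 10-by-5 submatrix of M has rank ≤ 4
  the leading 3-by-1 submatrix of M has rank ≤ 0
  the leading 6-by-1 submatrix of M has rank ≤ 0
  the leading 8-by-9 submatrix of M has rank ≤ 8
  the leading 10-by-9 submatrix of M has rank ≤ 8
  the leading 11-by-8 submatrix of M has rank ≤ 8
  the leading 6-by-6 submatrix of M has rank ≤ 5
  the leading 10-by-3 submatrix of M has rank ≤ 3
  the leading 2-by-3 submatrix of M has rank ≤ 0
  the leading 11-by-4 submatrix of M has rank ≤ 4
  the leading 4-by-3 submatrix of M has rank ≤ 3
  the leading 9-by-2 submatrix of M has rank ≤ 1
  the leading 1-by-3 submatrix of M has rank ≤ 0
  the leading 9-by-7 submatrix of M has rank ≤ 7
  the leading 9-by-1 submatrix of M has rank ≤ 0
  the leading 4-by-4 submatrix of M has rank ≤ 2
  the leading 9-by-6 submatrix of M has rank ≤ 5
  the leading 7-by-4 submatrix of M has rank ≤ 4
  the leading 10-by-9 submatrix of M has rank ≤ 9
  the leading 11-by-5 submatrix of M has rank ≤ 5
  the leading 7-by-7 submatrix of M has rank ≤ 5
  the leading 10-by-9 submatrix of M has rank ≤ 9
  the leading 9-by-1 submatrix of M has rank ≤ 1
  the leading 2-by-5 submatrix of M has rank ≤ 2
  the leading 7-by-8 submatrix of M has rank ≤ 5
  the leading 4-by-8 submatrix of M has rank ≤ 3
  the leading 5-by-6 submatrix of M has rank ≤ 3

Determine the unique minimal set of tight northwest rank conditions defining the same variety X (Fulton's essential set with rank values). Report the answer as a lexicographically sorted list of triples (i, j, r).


Recovering R(i,j) via the rank-extension bound from the 37 conditions:

  i=1: 0 | 0 | 0 | 0 | 1 | 1 | 1 | 1 | 1 | 1 | 1
  i=2: 0 | 0 | 0 | 1 | 2 | 2 | 2 | 2 | 2 | 2 | 2
  i=3: 0 | 1 | 1 | 2 | 3 | 3 | 3 | 3 | 3 | 3 | 3
  i=4: 0 | 1 | 1 | 2 | 3 | 3 | 3 | 3 | 4 | 4 | 4
  i=5: 0 | 1 | 1 | 2 | 3 | 3 | 4 | 4 | 5 | 5 | 5
  i=6: 0 | 1 | 1 | 2 | 3 | 4 | 5 | 5 | 6 | 6 | 6
  i=7: 0 | 1 | 1 | 2 | 3 | 4 | 5 | 5 | 6 | 7 | 7
  i=8: 0 | 1 | 2 | 3 | 4 | 5 | 6 | 6 | 7 | 8 | 8
  i=9: 0 | 1 | 2 | 3 | 4 | 5 | 6 | 7 | 8 | 9 | 9
  i=10: 0 | 1 | 2 | 3 | 4 | 5 | 6 | 7 | 8 | 9 | 10
  i=11: 1 | 2 | 3 | 4 | 5 | 6 | 7 | 8 | 9 | 10 | 11

hence w(1..11) = (5, 4, 2, 9, 7, 6, 10, 3, 8, 11, 1).

D(w) has 24 cells with 7 SE-corners; essential set:

[(1, 4, 0), (2, 3, 0), (4, 8, 3), (5, 6, 3), (7, 3, 1), (7, 8, 5), (10, 1, 0)]


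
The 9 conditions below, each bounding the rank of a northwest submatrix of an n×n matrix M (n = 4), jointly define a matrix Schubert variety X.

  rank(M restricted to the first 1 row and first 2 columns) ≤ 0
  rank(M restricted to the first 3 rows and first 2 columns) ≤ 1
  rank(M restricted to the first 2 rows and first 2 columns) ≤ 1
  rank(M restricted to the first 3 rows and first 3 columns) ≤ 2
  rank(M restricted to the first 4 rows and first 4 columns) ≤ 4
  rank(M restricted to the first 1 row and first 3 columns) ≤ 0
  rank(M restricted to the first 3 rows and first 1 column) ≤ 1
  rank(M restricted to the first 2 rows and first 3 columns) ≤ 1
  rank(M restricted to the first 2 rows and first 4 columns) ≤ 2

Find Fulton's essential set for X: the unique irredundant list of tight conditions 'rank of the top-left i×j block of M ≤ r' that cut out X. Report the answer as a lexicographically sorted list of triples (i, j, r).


Computing R[i][j] = min implied NW-rank bound (n=4, 9 conditions):

  row 1: 0, 0, 0, 1
  row 2: 1, 1, 1, 2
  row 3: 1, 1, 2, 3
  row 4: 1, 2, 3, 4

giving w = (4, 1, 3, 2) via Δ²R.

Rothe diagram D(w) (4 cells), 2 SE-corners (essential conditions):

[(1, 3, 0), (3, 2, 1)]


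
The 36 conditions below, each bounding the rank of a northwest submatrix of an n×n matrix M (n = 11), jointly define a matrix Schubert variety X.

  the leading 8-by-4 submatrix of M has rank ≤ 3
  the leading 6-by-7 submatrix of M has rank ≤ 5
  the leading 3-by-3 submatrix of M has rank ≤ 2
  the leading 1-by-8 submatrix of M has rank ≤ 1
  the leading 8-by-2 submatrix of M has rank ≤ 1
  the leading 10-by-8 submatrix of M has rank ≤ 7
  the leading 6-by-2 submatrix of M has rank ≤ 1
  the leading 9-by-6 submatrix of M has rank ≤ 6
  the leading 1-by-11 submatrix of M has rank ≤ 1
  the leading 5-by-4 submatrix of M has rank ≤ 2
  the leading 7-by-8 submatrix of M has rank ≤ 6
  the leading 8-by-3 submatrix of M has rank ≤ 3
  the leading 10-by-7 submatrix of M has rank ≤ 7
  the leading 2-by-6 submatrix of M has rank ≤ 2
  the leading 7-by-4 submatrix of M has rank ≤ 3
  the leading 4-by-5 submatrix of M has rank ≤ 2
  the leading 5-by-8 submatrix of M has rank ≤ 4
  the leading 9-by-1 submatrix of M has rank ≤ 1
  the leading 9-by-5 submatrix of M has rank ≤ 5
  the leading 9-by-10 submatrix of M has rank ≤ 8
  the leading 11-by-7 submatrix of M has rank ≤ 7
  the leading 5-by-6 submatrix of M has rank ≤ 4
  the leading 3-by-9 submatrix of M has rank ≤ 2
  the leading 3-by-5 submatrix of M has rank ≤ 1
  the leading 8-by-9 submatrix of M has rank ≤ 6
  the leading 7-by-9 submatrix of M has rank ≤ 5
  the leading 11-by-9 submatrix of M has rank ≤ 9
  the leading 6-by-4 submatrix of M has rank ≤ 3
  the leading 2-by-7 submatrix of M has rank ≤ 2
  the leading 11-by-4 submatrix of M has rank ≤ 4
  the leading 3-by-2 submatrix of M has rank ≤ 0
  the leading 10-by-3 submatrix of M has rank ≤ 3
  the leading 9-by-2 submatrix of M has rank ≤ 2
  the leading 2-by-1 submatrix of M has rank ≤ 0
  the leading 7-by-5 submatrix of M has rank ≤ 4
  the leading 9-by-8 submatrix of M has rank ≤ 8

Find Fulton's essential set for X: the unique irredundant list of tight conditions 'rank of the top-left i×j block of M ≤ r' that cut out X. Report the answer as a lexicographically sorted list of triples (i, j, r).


Propagating the 36 rank bounds to every northwest block:

  R[1]: 0 | 0 | 1 | 1 | 1 | 1 | 1 | 1 | 1 | 1 | 1
  R[2]: 0 | 0 | 1 | 1 | 1 | 2 | 2 | 2 | 2 | 2 | 2
  R[3]: 0 | 0 | 1 | 1 | 1 | 2 | 2 | 2 | 2 | 3 | 3
  R[4]: 1 | 1 | 2 | 2 | 2 | 3 | 3 | 3 | 3 | 4 | 4
  R[5]: 1 | 1 | 2 | 2 | 3 | 4 | 4 | 4 | 4 | 5 | 5
  R[6]: 1 | 1 | 2 | 3 | 4 | 5 | 5 | 5 | 5 | 6 | 6
  R[7]: 1 | 1 | 2 | 3 | 4 | 5 | 5 | 5 | 5 | 6 | 7
  R[8]: 1 | 1 | 2 | 3 | 4 | 5 | 6 | 6 | 6 | 7 | 8
  R[9]: 1 | 2 | 3 | 4 | 5 | 6 | 7 | 7 | 7 | 8 | 9
  R[10]: 1 | 2 | 3 | 4 | 5 | 6 | 7 | 7 | 8 | 9 | 10
  R[11]: 1 | 2 | 3 | 4 | 5 | 6 | 7 | 8 | 9 | 10 | 11

hence w(1..11) = (3, 6, 10, 1, 5, 4, 11, 7, 2, 9, 8).

ℓ(w)=22; the 7 essential cells (i,j,r):

[(3, 2, 0), (3, 5, 1), (3, 9, 2), (5, 4, 2), (7, 9, 5), (8, 2, 1), (10, 8, 7)]


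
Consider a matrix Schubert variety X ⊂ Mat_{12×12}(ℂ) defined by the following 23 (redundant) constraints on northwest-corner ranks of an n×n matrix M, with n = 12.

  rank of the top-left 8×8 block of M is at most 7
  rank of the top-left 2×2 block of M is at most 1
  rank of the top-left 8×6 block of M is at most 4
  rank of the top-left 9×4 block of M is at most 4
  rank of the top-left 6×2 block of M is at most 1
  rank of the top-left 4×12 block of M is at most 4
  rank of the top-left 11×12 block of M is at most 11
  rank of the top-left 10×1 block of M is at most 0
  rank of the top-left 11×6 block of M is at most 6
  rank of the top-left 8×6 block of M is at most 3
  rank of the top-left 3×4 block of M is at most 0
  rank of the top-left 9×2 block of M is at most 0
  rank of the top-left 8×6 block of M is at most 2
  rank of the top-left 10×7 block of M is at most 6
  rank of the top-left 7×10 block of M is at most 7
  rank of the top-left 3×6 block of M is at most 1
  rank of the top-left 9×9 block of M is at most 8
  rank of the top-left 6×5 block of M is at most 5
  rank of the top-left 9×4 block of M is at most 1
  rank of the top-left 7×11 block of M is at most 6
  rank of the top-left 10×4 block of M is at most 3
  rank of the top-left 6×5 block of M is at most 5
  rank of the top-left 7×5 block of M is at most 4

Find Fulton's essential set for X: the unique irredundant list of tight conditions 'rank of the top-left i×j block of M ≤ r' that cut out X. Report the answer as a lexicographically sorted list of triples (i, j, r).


Computing R[i][j] = min implied NW-rank bound (n=12, 23 conditions):

  row 1: 0 0 0 0 1 1 1 1 1 1 1 1
  row 2: 0 0 0 0 1 1 2 2 2 2 2 2
  row 3: 0 0 0 0 1 1 2 3 3 3 3 3
  row 4: 0 0 1 1 2 2 3 4 4 4 4 4
  row 5: 0 0 1 1 2 2 3 4 5 5 5 5
  row 6: 0 0 1 1 2 2 3 4 5 6 6 6
  row 7: 0 0 1 1 2 2 3 4 5 6 6 7
  row 8: 0 0 1 1 2 2 3 4 5 6 7 8
  row 9: 0 0 1 1 2 3 4 5 6 7 8 9
  row 10: 0 1 2 2 3 4 5 6 7 8 9 10
  row 11: 1 2 3 3 4 5 6 7 8 9 10 11
  row 12: 1 2 3 4 5 6 7 8 9 10 11 12

hence w(1..12) = (5, 7, 8, 3, 9, 10, 12, 11, 6, 2, 1, 4).

|D(w)|=37, |Ess(w)|=7:

[(3, 4, 0), (3, 6, 1), (7, 11, 6), (8, 6, 2), (9, 2, 0), (9, 4, 1), (10, 1, 0)]


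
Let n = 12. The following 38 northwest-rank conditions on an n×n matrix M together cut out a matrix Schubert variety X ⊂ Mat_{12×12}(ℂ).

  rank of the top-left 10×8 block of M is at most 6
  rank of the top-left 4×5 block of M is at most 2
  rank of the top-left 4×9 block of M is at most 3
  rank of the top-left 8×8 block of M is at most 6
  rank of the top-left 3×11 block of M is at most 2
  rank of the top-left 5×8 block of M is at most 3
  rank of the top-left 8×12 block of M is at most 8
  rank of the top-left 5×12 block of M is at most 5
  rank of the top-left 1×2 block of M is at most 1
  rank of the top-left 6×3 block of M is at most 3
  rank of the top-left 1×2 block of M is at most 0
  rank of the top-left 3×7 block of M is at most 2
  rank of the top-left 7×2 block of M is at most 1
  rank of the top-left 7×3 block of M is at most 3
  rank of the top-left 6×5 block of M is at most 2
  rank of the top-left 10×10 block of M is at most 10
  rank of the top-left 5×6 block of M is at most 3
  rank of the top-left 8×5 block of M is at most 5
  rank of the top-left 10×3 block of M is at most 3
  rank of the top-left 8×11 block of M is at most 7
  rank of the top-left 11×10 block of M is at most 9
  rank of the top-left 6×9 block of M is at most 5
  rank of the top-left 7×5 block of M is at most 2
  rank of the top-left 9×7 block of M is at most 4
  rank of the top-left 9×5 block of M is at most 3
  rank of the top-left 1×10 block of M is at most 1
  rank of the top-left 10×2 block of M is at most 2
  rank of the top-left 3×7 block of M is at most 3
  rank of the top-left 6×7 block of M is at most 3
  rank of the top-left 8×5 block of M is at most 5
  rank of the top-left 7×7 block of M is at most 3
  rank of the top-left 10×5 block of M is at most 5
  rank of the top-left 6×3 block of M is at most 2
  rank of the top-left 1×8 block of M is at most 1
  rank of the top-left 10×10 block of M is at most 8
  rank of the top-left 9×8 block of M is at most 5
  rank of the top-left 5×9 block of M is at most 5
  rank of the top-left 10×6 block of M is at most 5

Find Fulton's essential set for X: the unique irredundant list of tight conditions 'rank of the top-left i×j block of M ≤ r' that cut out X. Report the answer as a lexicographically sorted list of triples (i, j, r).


The tightest implied rank at each (i,j), from the 38 conditions:

  R[1]: 0, 0, 1, 1, 1, 1, 1, 1, 1, 1, 1, 1
  R[2]: 1, 1, 2, 2, 2, 2, 2, 2, 2, 2, 2, 2
  R[3]: 1, 1, 2, 2, 2, 2, 2, 2, 2, 2, 2, 3
  R[4]: 1, 1, 2, 2, 2, 3, 3, 3, 3, 3, 3, 4
  R[5]: 1, 1, 2, 2, 2, 3, 3, 3, 4, 4, 4, 5
  R[6]: 1, 1, 2, 2, 2, 3, 3, 4, 5, 5, 5, 6
  R[7]: 1, 1, 2, 2, 2, 3, 3, 4, 5, 6, 6, 7
  R[8]: 1, 2, 3, 3, 3, 4, 4, 5, 6, 7, 7, 8
  R[9]: 1, 2, 3, 3, 3, 4, 4, 5, 6, 7, 8, 9
  R[10]: 1, 2, 3, 4, 4, 5, 5, 6, 7, 8, 9, 10
  R[11]: 1, 2, 3, 4, 5, 6, 6, 7, 8, 9, 10, 11
  R[12]: 1, 2, 3, 4, 5, 6, 7, 8, 9, 10, 11, 12

hence w(1..12) = (3, 1, 12, 6, 9, 8, 10, 2, 11, 4, 5, 7).

D(w) has 30 cells with 8 SE-corners; essential set:

[(1, 2, 0), (3, 11, 2), (5, 8, 3), (7, 2, 1), (7, 5, 2), (7, 7, 3), (9, 5, 3), (9, 7, 4)]


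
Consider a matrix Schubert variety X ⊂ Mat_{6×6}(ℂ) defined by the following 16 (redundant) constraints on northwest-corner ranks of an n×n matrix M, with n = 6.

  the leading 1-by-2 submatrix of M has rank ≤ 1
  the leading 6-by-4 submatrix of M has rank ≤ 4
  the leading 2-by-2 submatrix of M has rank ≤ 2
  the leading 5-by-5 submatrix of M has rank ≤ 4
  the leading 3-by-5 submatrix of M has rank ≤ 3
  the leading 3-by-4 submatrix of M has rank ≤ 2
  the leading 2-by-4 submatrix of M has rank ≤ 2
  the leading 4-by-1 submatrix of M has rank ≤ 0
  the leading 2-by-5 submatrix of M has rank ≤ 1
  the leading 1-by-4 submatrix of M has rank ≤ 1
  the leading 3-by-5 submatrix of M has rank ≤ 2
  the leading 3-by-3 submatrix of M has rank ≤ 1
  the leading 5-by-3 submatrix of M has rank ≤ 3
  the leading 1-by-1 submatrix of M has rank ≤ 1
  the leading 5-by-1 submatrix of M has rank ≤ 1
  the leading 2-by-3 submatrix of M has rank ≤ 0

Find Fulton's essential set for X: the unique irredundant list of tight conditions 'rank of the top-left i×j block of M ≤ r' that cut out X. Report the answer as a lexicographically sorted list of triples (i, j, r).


Recovering R(i,j) via the rank-extension bound from the 16 conditions:

  0, 0, 0, 1, 1, 1
  0, 0, 0, 1, 1, 2
  0, 1, 1, 2, 2, 3
  0, 1, 2, 3, 3, 4
  1, 2, 3, 4, 4, 5
  1, 2, 3, 4, 5, 6

reading off 1-entries of Δ²R: w = (4, 6, 2, 3, 1, 5).

|D(w)|=9, |Ess(w)|=3:

[(2, 3, 0), (2, 5, 1), (4, 1, 0)]


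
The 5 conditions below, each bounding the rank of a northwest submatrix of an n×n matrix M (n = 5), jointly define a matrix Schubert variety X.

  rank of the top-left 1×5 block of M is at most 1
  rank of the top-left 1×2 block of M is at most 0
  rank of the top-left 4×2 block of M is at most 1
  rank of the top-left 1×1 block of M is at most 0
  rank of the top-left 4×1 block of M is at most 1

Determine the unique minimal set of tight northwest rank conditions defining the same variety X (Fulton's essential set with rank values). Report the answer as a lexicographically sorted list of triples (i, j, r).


Computing R[i][j] = min implied NW-rank bound (n=5, 5 conditions):

  i=1: 0, 0, 1, 1, 1
  i=2: 1, 1, 2, 2, 2
  i=3: 1, 1, 2, 3, 3
  i=4: 1, 1, 2, 3, 4
  i=5: 1, 2, 3, 4, 5

the unique w with this rank table is (3, 1, 4, 5, 2).

D(w) has 4 cells with 2 SE-corners; essential set:

[(1, 2, 0), (4, 2, 1)]


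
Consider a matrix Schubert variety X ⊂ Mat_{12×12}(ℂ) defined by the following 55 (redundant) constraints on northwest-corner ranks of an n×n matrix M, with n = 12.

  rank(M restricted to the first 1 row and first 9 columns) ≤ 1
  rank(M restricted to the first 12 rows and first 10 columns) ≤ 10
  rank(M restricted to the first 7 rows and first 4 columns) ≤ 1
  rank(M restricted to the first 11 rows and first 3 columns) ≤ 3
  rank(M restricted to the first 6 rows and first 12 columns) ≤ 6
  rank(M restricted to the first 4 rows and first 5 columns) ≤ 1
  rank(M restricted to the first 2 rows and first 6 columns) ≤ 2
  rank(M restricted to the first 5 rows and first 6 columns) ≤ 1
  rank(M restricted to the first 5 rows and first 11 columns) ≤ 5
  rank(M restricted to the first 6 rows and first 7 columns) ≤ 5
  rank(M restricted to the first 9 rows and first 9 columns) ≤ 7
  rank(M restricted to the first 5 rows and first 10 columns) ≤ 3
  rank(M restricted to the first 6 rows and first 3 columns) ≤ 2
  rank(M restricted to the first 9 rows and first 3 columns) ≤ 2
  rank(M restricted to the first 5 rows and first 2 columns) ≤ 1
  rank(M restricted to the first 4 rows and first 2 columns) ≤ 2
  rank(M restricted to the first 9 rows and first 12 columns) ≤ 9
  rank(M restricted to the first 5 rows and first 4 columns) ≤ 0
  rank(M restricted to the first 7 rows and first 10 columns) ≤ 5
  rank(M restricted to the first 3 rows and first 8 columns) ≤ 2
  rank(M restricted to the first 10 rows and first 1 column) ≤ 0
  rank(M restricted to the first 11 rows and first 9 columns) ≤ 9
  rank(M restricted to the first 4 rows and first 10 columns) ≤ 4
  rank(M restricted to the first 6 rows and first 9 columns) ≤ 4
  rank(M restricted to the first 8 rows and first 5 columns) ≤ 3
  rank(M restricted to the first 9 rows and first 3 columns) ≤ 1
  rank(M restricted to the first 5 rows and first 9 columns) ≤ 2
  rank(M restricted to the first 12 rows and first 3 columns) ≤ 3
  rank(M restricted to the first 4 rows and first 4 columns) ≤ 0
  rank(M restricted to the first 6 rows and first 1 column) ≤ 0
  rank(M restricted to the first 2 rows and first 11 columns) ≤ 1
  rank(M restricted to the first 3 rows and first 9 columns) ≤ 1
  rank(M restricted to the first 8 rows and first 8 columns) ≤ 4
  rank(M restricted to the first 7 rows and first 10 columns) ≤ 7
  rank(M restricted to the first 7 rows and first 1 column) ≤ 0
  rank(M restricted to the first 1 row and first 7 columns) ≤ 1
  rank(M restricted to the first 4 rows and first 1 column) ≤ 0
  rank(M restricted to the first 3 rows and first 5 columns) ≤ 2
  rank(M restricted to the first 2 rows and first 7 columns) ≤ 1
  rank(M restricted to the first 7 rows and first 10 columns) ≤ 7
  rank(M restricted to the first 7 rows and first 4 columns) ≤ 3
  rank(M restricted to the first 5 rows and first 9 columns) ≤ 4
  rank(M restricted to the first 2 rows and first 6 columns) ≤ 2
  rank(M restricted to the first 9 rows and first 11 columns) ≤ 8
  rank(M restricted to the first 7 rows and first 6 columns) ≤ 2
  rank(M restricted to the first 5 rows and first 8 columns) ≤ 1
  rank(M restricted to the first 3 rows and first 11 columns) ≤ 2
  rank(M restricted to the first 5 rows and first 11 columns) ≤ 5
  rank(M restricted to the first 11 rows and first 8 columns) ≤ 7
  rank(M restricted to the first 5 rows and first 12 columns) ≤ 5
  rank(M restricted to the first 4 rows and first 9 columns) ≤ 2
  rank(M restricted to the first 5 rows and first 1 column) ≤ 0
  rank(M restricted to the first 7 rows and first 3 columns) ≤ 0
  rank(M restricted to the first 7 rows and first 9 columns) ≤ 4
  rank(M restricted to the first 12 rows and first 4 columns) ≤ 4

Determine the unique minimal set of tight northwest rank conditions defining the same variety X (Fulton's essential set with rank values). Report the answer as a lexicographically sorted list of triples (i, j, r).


Computing R[i][j] = min implied NW-rank bound (n=12, 55 conditions):

  i=1: 0 0 0 0 1 1 1 1 1 1 1 1
  i=2: 0 0 0 0 1 1 1 1 1 1 1 2
  i=3: 0 0 0 0 1 1 1 1 1 2 2 3
  i=4: 0 0 0 0 1 1 1 1 2 3 3 4
  i=5: 0 0 0 0 1 1 1 1 2 3 4 5
  i=6: 0 0 0 1 2 2 2 2 3 4 5 6
  i=7: 0 0 0 1 2 2 3 3 4 5 6 7
  i=8: 0 1 1 2 3 3 4 4 5 6 7 8
  i=9: 0 1 1 2 3 4 5 5 6 7 8 9
  i=10: 0 1 2 3 4 5 6 6 7 8 9 10
  i=11: 1 2 3 4 5 6 7 7 8 9 10 11
  i=12: 1 2 3 4 5 6 7 8 9 10 11 12

reading off 1-entries of Δ²R: w = (5, 12, 10, 9, 11, 4, 7, 2, 6, 3, 1, 8).

Fulton essential set (8 of the 47 Rothe cells):

[(2, 11, 1), (3, 9, 1), (5, 4, 0), (5, 8, 1), (7, 3, 0), (7, 6, 2), (9, 3, 1), (10, 1, 0)]


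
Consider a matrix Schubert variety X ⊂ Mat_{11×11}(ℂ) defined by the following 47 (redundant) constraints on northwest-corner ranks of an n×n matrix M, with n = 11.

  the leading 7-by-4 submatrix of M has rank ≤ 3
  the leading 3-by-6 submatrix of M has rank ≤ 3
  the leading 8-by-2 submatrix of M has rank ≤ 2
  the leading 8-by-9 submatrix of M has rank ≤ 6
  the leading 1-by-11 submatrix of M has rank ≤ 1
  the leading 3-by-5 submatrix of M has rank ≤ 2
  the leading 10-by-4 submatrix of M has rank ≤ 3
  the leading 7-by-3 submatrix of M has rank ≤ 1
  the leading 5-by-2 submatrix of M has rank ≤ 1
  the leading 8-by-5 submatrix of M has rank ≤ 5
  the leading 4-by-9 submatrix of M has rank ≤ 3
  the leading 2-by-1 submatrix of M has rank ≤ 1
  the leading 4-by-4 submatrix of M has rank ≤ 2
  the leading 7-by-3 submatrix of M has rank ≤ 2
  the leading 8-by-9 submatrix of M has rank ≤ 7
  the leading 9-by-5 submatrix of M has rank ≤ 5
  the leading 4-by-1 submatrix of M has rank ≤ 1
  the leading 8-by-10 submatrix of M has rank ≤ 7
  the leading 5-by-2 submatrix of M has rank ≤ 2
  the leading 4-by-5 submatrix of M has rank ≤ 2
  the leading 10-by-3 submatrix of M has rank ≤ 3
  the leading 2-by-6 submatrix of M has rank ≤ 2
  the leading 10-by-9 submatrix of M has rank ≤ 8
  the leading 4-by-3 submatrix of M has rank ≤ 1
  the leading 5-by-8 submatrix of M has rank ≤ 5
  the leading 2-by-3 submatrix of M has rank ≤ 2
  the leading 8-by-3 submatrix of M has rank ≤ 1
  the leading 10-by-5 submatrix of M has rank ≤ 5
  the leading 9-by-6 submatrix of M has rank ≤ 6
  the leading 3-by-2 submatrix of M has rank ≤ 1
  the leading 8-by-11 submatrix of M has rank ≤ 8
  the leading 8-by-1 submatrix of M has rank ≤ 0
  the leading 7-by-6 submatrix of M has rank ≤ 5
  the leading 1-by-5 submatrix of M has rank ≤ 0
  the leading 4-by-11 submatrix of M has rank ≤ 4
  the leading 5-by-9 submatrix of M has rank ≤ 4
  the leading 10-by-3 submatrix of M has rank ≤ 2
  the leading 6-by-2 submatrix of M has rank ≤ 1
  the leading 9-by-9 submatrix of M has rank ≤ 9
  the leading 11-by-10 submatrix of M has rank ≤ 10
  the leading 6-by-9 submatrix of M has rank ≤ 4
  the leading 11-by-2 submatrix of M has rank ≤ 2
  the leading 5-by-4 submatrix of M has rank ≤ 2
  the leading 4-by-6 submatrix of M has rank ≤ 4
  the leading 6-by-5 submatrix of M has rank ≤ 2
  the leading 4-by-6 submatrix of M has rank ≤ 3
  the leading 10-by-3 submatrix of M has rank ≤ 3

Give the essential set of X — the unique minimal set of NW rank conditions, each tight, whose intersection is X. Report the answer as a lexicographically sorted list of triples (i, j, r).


The tightest implied rank at each (i,j), from the 47 conditions:

  R[1]: 0, 0, 0, 0, 0, 1, 1, 1, 1, 1, 1
  R[2]: 0, 1, 1, 1, 1, 2, 2, 2, 2, 2, 2
  R[3]: 0, 1, 1, 2, 2, 3, 3, 3, 3, 3, 3
  R[4]: 0, 1, 1, 2, 2, 3, 3, 3, 3, 4, 4
  R[5]: 0, 1, 1, 2, 2, 3, 4, 4, 4, 5, 5
  R[6]: 0, 1, 1, 2, 2, 3, 4, 4, 4, 5, 6
  R[7]: 0, 1, 1, 2, 3, 4, 5, 5, 5, 6, 7
  R[8]: 0, 1, 1, 2, 3, 4, 5, 6, 6, 7, 8
  R[9]: 1, 2, 2, 3, 4, 5, 6, 7, 7, 8, 9
  R[10]: 1, 2, 2, 3, 4, 5, 6, 7, 8, 9, 10
  R[11]: 1, 2, 3, 4, 5, 6, 7, 8, 9, 10, 11

so w = (6, 2, 4, 10, 7, 11, 5, 8, 1, 9, 3).

Rothe diagram D(w) (27 cells), 7 SE-corners (essential conditions):

[(1, 5, 0), (4, 9, 3), (6, 5, 2), (6, 9, 4), (8, 1, 0), (8, 3, 1), (10, 3, 2)]


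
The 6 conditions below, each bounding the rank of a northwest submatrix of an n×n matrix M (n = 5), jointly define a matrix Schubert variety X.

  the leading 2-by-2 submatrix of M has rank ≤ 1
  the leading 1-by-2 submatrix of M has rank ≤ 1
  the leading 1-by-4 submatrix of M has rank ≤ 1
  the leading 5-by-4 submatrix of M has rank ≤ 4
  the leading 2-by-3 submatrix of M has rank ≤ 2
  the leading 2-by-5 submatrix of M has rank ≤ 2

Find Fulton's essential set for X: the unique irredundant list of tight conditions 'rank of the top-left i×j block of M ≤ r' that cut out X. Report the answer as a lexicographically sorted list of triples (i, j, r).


Computing R[i][j] = min implied NW-rank bound (n=5, 6 conditions):

  1  1  1  1  1
  1  1  2  2  2
  1  2  3  3  3
  1  2  3  4  4
  1  2  3  4  5

so w = (1, 3, 2, 4, 5).

ℓ(w)=1; the 1 essential cell (i,j,r):

[(2, 2, 1)]


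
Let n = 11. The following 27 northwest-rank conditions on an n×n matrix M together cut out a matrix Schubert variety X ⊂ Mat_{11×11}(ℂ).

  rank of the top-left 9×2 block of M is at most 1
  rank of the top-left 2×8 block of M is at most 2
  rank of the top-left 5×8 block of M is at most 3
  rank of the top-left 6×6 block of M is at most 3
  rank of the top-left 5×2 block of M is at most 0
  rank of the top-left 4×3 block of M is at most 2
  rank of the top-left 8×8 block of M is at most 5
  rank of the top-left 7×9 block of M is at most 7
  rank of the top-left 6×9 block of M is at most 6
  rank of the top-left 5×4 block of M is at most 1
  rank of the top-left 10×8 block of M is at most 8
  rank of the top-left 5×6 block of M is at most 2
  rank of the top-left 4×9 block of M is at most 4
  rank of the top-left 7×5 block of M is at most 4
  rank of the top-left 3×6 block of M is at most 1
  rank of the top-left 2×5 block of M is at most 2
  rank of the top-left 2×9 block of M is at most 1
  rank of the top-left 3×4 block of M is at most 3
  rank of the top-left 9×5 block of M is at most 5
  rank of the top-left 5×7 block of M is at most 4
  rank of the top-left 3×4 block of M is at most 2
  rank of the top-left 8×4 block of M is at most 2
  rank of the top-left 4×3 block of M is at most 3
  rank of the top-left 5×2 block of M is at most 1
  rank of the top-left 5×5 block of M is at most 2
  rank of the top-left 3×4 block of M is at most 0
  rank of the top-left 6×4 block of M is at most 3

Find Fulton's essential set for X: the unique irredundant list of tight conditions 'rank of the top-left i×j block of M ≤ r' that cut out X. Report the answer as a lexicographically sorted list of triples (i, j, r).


The tightest implied rank at each (i,j), from the 27 conditions:

  R[1]: 0  0  0  0  1  1  1  1  1  1  1
  R[2]: 0  0  0  0  1  1  1  1  1  2  2
  R[3]: 0  0  0  0  1  1  2  2  2  3  3
  R[4]: 0  0  1  1  2  2  3  3  3  4  4
  R[5]: 0  0  1  1  2  2  3  3  4  5  5
  R[6]: 1  1  2  2  3  3  4  4  5  6  6
  R[7]: 1  1  2  2  3  4  5  5  6  7  7
  R[8]: 1  1  2  2  3  4  5  5  6  7  8
  R[9]: 1  1  2  3  4  5  6  6  7  8  9
  R[10]: 1  2  3  4  5  6  7  7  8  9  10
  R[11]: 1  2  3  4  5  6  7  8  9  10  11

so w = (5, 10, 7, 3, 9, 1, 6, 11, 4, 2, 8).

10 SE-corners of the 30-cell Rothe diagram give Ess(w):

[(2, 9, 1), (3, 4, 0), (3, 6, 1), (5, 2, 0), (5, 4, 1), (5, 6, 2), (5, 8, 3), (8, 4, 2), (8, 8, 5), (9, 2, 1)]


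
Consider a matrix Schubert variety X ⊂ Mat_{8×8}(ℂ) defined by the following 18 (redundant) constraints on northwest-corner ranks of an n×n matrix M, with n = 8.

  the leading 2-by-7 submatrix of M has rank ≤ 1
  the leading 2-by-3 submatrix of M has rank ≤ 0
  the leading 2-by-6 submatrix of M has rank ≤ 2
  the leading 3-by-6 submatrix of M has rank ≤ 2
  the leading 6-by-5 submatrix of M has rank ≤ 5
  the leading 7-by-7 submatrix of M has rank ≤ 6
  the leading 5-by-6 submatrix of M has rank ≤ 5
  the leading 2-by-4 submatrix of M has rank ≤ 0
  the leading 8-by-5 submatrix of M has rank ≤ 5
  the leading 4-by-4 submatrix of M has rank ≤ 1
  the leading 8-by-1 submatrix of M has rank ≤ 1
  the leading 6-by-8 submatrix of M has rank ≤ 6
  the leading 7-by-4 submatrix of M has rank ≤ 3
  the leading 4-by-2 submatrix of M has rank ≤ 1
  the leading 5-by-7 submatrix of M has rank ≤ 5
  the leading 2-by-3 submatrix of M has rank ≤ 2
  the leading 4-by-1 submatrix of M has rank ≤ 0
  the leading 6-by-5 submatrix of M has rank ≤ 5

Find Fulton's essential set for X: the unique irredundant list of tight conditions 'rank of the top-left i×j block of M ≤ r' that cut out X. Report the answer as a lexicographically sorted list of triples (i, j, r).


Rank table r_w(8×8) implied by the 18 constraints:

  row 1: 0, 0, 0, 0, 1, 1, 1, 1
  row 2: 0, 0, 0, 0, 1, 1, 1, 2
  row 3: 0, 1, 1, 1, 2, 2, 2, 3
  row 4: 0, 1, 1, 1, 2, 3, 3, 4
  row 5: 1, 2, 2, 2, 3, 4, 4, 5
  row 6: 1, 2, 3, 3, 4, 5, 5, 6
  row 7: 1, 2, 3, 3, 4, 5, 6, 7
  row 8: 1, 2, 3, 4, 5, 6, 7, 8

hence w(1..8) = (5, 8, 2, 6, 1, 3, 7, 4).

|D(w)|=15, |Ess(w)|=5:

[(2, 4, 0), (2, 7, 1), (4, 1, 0), (4, 4, 1), (7, 4, 3)]


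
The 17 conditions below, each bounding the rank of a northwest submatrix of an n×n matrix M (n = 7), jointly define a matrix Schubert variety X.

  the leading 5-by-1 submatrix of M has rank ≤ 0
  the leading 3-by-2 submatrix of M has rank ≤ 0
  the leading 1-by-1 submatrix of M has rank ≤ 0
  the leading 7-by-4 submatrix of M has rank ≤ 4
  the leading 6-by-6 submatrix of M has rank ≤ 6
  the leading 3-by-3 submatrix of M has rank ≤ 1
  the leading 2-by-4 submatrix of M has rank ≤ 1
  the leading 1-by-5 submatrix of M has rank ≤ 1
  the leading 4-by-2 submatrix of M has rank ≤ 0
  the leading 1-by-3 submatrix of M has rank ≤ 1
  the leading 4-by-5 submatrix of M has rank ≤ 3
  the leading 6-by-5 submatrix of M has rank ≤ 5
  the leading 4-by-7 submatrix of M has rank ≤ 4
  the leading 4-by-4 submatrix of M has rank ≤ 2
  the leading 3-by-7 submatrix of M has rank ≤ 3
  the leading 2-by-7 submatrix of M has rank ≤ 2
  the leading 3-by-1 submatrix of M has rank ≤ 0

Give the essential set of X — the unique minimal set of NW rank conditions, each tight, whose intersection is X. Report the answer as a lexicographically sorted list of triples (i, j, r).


Propagating the 17 rank bounds to every northwest block:

  R[1]: 0, 0, 1, 1, 1, 1, 1
  R[2]: 0, 0, 1, 1, 2, 2, 2
  R[3]: 0, 0, 1, 2, 3, 3, 3
  R[4]: 0, 0, 1, 2, 3, 4, 4
  R[5]: 0, 1, 2, 3, 4, 5, 5
  R[6]: 1, 2, 3, 4, 5, 6, 6
  R[7]: 1, 2, 3, 4, 5, 6, 7

the unique w with this rank table is (3, 5, 4, 6, 2, 1, 7).

Rothe diagram D(w) (10 cells), 3 SE-corners (essential conditions):

[(2, 4, 1), (4, 2, 0), (5, 1, 0)]


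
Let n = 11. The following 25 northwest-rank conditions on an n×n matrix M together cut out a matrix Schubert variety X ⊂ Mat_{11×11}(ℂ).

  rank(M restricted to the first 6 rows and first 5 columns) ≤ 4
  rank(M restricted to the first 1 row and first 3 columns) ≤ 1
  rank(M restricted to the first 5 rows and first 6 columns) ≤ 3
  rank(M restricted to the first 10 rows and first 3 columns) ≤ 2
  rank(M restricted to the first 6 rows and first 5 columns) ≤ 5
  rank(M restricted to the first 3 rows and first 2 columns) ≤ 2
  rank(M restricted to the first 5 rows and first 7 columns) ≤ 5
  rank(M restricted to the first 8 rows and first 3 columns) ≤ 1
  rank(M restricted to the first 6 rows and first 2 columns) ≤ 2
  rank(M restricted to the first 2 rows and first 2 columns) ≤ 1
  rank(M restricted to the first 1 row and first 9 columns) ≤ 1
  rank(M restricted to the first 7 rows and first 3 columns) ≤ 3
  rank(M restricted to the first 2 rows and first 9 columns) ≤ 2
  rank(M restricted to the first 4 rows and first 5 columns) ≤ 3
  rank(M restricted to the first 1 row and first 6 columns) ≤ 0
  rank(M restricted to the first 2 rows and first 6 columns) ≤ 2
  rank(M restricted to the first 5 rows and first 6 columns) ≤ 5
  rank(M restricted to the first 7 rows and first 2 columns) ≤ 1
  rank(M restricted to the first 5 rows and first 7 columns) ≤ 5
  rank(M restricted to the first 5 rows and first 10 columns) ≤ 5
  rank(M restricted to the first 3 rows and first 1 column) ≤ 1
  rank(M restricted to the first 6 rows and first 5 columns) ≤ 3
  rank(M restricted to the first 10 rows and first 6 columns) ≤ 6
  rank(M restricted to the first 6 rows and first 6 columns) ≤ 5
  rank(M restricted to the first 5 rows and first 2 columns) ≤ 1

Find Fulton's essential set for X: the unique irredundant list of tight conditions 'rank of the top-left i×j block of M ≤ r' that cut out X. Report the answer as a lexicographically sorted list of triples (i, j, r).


Reconstructing r_w from the 25 given conditions:

  i=1: 0 0 0 0 0 0 1 1 1 1 1
  i=2: 1 1 1 1 1 1 2 2 2 2 2
  i=3: 1 1 1 2 2 2 3 3 3 3 3
  i=4: 1 1 1 2 3 3 4 4 4 4 4
  i=5: 1 1 1 2 3 3 4 5 5 5 5
  i=6: 1 1 1 2 3 4 5 6 6 6 6
  i=7: 1 1 1 2 3 4 5 6 7 7 7
  i=8: 1 1 1 2 3 4 5 6 7 8 8
  i=9: 1 2 2 3 4 5 6 7 8 9 9
  i=10: 1 2 2 3 4 5 6 7 8 9 10
  i=11: 1 2 3 4 5 6 7 8 9 10 11

hence w(1..11) = (7, 1, 4, 5, 8, 6, 9, 10, 2, 11, 3).

D(w) has 20 cells with 4 SE-corners; essential set:

[(1, 6, 0), (5, 6, 3), (8, 3, 1), (10, 3, 2)]


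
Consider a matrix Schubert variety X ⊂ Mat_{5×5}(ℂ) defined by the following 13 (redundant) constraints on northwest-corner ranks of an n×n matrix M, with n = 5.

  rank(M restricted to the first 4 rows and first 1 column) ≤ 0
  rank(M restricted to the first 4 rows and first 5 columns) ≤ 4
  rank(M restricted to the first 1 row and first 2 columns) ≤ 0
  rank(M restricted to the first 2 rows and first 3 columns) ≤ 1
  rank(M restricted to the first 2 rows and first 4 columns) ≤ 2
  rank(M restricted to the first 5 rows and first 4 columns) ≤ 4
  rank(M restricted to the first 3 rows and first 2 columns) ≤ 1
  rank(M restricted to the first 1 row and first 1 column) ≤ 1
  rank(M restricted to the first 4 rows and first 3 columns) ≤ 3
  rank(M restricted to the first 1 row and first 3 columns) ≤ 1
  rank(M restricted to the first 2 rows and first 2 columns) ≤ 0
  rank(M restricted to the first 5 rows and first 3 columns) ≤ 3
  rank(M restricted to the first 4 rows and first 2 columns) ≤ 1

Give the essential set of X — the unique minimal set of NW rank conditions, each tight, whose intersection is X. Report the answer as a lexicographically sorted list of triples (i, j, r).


Recovering R(i,j) via the rank-extension bound from the 13 conditions:

  R[1]: 0 | 0 | 1 | 1 | 1
  R[2]: 0 | 0 | 1 | 2 | 2
  R[3]: 0 | 1 | 2 | 3 | 3
  R[4]: 0 | 1 | 2 | 3 | 4
  R[5]: 1 | 2 | 3 | 4 | 5

giving w = (3, 4, 2, 5, 1) via Δ²R.

Fulton essential set (2 of the 6 Rothe cells):

[(2, 2, 0), (4, 1, 0)]
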